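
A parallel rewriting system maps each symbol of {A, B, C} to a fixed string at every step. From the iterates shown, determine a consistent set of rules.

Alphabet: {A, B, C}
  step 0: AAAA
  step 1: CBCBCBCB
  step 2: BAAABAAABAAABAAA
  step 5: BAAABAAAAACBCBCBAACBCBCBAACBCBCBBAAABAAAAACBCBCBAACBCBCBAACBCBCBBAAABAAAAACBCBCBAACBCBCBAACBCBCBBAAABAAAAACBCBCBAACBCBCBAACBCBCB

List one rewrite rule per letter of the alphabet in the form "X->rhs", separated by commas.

A->CB, B->AA, C->BA

  step 1 ⇒ step 2: CBCBCBCB ⇒ BA·AA·BA·AA·BA·AA·BA·AA
    B ↦ AA
    C ↦ BA
  step 0 ⇒ step 1: AAAA ⇒ CB·CB·CB·CB
    A ↦ CB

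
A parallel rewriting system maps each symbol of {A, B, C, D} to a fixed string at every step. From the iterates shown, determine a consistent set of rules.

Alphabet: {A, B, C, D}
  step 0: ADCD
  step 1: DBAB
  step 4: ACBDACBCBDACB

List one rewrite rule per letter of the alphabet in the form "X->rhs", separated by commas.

  step 0 ⇒ step 1: ADCD ⇒ D·B·A·B
    A ↦ D
    C ↦ A
    D ↦ B
    B ↦ CB  (constrained at step 1)

A->D, B->CB, C->A, D->B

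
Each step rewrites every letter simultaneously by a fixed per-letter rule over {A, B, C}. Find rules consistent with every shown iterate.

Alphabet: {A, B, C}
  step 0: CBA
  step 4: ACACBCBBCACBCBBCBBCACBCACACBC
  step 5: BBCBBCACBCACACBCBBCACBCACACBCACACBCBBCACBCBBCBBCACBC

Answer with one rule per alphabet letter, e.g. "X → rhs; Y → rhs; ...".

A->B, B->AC, C->BC

  step 4 ⇒ step 5: ACACBCBBCACBCBBCBBCACBCACACBC ⇒ B·BC·B·BC·AC·BC·AC·AC·BC·B·BC·AC·BC·AC·AC·BC·AC·AC·BC·B·BC·AC·BC·B·BC·B·BC·AC·BC
    A ↦ B
    B ↦ AC
    C ↦ BC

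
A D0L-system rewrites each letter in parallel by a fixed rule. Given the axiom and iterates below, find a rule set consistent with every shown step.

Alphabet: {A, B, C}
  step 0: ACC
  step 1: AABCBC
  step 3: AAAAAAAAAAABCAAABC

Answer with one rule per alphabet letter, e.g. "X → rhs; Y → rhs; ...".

A->AA, B->A, C->BC

  step 0 ⇒ step 1: ACC ⇒ AA·BC·BC
    A ↦ AA
    C ↦ BC
    B ↦ A  (constrained at step 1)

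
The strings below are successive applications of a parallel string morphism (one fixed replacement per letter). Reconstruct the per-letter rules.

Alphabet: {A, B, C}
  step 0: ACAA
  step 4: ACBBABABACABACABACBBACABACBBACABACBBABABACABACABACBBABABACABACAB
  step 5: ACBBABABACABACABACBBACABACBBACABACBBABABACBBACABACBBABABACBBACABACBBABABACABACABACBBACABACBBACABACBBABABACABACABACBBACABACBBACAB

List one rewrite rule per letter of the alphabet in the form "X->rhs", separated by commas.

  step 4 ⇒ step 5: ACBBABABACABACABACBBACABACBBACABACBBABABACABACABACBBABABACABACAB ⇒ AC·BB·AB·AB·AC·AB·AC·AB·AC·BB·AC·AB·AC·BB·AC·AB·AC·BB·AB·AB·AC·BB·AC·AB·AC·BB·AB·AB·AC·BB·AC·AB·AC·BB·AB·AB·AC·AB·AC·AB·AC·BB·AC·AB·AC·BB·AC·AB·AC·BB·AB·AB·AC·AB·AC·AB·AC·BB·AC·AB·AC·BB·AC·AB
    A ↦ AC
    B ↦ AB
    C ↦ BB

A->AC, B->AB, C->BB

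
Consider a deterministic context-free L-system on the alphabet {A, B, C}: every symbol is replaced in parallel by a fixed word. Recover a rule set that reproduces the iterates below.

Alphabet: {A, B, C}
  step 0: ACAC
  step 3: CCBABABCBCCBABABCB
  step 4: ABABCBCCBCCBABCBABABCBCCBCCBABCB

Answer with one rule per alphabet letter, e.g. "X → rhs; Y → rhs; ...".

A->C, B->CB, C->AB

  step 3 ⇒ step 4: CCBABABCBCCBABABCB ⇒ AB·AB·CB·C·CB·C·CB·AB·CB·AB·AB·CB·C·CB·C·CB·AB·CB
    A ↦ C
    B ↦ CB
    C ↦ AB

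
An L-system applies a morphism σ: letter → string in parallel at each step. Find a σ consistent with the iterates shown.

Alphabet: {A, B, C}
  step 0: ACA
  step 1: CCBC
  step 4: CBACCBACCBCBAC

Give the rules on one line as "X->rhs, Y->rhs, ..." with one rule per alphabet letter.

  step 0 ⇒ step 1: ACA ⇒ C·CB·C
    A ↦ C
    C ↦ CB
    B ↦ A  (constrained at step 1)

A->C, B->A, C->CB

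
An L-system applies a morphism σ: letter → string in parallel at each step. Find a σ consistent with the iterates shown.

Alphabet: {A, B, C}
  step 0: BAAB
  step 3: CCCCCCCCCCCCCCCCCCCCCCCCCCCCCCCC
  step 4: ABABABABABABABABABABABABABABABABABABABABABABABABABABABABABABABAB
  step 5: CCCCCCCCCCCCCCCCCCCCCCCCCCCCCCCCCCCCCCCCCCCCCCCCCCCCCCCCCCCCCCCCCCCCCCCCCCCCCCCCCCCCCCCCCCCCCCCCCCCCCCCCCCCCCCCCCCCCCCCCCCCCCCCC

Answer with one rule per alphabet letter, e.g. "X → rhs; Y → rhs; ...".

  step 4 ⇒ step 5: ABABABABABABABABABABABABABABABABABABABABABABABABABABABABABABABAB ⇒ CC·CC·CC·CC·CC·CC·CC·CC·CC·CC·CC·CC·CC·CC·CC·CC·CC·CC·CC·CC·CC·CC·CC·CC·CC·CC·CC·CC·CC·CC·CC·CC·CC·CC·CC·CC·CC·CC·CC·CC·CC·CC·CC·CC·CC·CC·CC·CC·CC·CC·CC·CC·CC·CC·CC·CC·CC·CC·CC·CC·CC·CC·CC·CC
    A ↦ CC
    B ↦ CC
  step 3 ⇒ step 4: CCCCCCCCCCCCCCCCCCCCCCCCCCCCCCCC ⇒ AB·AB·AB·AB·AB·AB·AB·AB·AB·AB·AB·AB·AB·AB·AB·AB·AB·AB·AB·AB·AB·AB·AB·AB·AB·AB·AB·AB·AB·AB·AB·AB
    C ↦ AB

A->CC, B->CC, C->AB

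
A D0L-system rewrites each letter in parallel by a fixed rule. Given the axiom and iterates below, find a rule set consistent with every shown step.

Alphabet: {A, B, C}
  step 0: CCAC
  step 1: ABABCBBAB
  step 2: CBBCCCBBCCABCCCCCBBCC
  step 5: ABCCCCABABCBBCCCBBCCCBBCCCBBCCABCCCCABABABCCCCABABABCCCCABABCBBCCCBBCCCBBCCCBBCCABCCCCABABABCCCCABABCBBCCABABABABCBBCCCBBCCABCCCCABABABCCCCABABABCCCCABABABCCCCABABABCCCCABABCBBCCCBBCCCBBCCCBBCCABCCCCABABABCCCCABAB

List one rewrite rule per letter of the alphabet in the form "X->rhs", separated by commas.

  step 1 ⇒ step 2: ABABCBBAB ⇒ CBB·CC·CBB·CC·AB·CC·CC·CBB·CC
    A ↦ CBB
    B ↦ CC
    C ↦ AB

A->CBB, B->CC, C->AB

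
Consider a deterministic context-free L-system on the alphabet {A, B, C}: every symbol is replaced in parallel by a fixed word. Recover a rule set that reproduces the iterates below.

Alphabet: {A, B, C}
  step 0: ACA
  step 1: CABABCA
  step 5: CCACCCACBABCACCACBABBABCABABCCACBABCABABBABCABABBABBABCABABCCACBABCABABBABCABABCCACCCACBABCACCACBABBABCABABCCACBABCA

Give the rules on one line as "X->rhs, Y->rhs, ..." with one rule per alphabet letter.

  step 0 ⇒ step 1: ACA ⇒ CA·BAB·CA
    A ↦ CA
    C ↦ BAB
    B ↦ C  (constrained at step 1)

A->CA, B->C, C->BAB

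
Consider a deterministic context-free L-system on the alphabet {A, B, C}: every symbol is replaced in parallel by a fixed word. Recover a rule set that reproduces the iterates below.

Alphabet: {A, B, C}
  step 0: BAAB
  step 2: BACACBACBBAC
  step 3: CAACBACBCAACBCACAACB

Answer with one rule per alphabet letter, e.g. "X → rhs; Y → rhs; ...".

  step 2 ⇒ step 3: BACACBACBBAC ⇒ CA·AC·B·AC·B·CA·AC·B·CA·CA·AC·B
    A ↦ AC
    B ↦ CA
    C ↦ B

A->AC, B->CA, C->B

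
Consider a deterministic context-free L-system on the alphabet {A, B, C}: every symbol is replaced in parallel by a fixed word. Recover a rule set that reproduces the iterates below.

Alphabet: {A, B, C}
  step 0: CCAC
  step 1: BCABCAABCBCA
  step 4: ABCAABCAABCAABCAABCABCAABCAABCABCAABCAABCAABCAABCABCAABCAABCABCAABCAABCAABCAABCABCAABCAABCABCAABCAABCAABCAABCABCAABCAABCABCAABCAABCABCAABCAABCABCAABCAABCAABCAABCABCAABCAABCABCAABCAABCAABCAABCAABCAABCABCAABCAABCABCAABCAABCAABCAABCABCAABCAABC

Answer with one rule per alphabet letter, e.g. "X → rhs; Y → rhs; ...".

A->ABC, B->AA, C->BCA

  step 0 ⇒ step 1: CCAC ⇒ BCA·BCA·ABC·BCA
    A ↦ ABC
    C ↦ BCA
    B ↦ AA  (constrained at step 1)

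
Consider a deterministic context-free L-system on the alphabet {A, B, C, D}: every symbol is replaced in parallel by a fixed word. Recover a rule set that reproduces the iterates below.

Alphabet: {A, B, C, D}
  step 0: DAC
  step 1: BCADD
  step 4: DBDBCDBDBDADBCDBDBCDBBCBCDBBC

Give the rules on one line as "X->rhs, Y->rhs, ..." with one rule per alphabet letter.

A->AD, B->DB, C->D, D->BC

  step 0 ⇒ step 1: DAC ⇒ BC·AD·D
    A ↦ AD
    C ↦ D
    D ↦ BC
    B ↦ DB  (constrained at step 1)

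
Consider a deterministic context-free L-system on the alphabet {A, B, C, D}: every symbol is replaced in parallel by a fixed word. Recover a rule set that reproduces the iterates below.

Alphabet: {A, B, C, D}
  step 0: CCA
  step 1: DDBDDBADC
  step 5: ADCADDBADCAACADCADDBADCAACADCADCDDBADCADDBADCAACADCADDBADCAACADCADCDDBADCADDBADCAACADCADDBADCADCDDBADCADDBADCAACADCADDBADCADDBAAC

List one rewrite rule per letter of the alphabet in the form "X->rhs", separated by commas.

  step 0 ⇒ step 1: CCA ⇒ DDB·DDB·ADC
    A ↦ ADC
    C ↦ DDB
    B ↦ C  (constrained at step 1)
    D ↦ A  (constrained at step 1)

A->ADC, B->C, C->DDB, D->A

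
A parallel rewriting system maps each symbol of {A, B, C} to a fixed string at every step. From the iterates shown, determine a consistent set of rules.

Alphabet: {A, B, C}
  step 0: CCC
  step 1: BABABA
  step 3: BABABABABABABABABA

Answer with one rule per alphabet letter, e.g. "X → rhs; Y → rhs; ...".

A->CC, B->C, C->BA

  step 0 ⇒ step 1: CCC ⇒ BA·BA·BA
    C ↦ BA
    A ↦ CC  (constrained at step 1)
    B ↦ C  (constrained at step 1)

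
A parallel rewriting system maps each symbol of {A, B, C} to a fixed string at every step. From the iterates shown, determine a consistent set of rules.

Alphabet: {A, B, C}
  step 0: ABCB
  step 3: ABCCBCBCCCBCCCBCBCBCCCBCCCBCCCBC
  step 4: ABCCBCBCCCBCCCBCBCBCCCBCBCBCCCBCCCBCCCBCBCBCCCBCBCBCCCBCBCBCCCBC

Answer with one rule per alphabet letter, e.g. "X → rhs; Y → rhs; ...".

A->AB, B->CC, C->BC

  step 3 ⇒ step 4: ABCCBCBCCCBCCCBCBCBCCCBCCCBCCCBC ⇒ AB·CC·BC·BC·CC·BC·CC·BC·BC·BC·CC·BC·BC·BC·CC·BC·CC·BC·CC·BC·BC·BC·CC·BC·BC·BC·CC·BC·BC·BC·CC·BC
    A ↦ AB
    B ↦ CC
    C ↦ BC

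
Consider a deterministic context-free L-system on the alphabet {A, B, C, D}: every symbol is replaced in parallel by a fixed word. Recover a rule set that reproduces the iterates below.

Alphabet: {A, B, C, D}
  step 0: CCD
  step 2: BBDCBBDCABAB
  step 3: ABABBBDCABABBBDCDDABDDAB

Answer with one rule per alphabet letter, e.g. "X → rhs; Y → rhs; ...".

  step 2 ⇒ step 3: BBDCBBDCABAB ⇒ AB·AB·BB·DC·AB·AB·BB·DC·DD·AB·DD·AB
    A ↦ DD
    B ↦ AB
    C ↦ DC
    D ↦ BB

A->DD, B->AB, C->DC, D->BB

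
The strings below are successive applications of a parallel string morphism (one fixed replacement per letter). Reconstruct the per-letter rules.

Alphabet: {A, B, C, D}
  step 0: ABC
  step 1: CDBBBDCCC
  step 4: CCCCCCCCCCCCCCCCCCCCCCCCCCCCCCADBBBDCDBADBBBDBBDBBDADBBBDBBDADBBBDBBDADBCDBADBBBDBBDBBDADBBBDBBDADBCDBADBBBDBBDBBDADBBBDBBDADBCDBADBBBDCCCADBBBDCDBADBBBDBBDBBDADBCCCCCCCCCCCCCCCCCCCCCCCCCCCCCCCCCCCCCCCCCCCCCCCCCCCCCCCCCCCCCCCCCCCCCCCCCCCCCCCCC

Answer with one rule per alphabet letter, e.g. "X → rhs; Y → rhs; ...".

  step 0 ⇒ step 1: ABC ⇒ CDB·BBD·CCC
    A ↦ CDB
    B ↦ BBD
    C ↦ CCC
    D ↦ ADB  (constrained at step 1)

A->CDB, B->BBD, C->CCC, D->ADB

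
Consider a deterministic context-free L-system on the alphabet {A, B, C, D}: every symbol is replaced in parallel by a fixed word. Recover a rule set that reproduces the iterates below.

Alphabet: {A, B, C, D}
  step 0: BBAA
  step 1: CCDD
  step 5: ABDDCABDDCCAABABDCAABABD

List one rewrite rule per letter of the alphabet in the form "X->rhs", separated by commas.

  step 0 ⇒ step 1: BBAA ⇒ C·C·D·D
    A ↦ D
    B ↦ C
    C ↦ AB  (constrained at step 1)
    D ↦ CA  (constrained at step 1)

A->D, B->C, C->AB, D->CA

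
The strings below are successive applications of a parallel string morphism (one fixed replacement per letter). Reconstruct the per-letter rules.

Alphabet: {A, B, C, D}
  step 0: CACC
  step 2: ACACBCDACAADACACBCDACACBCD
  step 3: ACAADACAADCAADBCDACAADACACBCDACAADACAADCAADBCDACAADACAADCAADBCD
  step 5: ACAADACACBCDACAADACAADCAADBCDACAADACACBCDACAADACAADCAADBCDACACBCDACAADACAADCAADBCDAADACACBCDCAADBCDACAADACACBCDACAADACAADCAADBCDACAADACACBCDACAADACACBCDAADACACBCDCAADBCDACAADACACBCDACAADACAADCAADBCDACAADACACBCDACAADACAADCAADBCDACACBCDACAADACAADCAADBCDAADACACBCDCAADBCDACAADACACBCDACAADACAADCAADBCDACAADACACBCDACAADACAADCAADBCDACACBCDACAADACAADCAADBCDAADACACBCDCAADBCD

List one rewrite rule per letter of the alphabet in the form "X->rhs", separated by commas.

  step 2 ⇒ step 3: ACACBCDACAADACACBCDACACBCD ⇒ AC·AAD·AC·AAD·C·AAD·BCD·AC·AAD·AC·AC·BCD·AC·AAD·AC·AAD·C·AAD·BCD·AC·AAD·AC·AAD·C·AAD·BCD
    A ↦ AC
    B ↦ C
    C ↦ AAD
    D ↦ BCD

A->AC, B->C, C->AAD, D->BCD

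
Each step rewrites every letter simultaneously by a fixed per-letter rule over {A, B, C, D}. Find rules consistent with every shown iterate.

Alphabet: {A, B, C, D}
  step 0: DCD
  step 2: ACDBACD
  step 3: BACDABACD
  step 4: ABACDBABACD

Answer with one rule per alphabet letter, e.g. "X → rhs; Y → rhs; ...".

  step 3 ⇒ step 4: BACDABACD ⇒ A·B·A·CD·B·A·B·A·CD
    A ↦ B
    B ↦ A
    C ↦ A
    D ↦ CD

A->B, B->A, C->A, D->CD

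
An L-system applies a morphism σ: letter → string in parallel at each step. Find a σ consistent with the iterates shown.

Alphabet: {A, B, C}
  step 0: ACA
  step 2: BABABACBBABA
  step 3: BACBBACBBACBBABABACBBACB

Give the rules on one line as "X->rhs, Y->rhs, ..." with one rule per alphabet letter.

A->CB, B->BA, C->BA

  step 2 ⇒ step 3: BABABACBBABA ⇒ BA·CB·BA·CB·BA·CB·BA·BA·BA·CB·BA·CB
    A ↦ CB
    B ↦ BA
    C ↦ BA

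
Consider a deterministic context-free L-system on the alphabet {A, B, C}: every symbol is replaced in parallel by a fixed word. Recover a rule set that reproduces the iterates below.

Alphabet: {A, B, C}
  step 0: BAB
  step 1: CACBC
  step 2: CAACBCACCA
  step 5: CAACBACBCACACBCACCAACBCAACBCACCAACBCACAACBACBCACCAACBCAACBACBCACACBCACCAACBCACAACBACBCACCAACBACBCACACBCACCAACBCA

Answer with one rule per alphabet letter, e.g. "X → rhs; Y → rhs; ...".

  step 1 ⇒ step 2: CACBC ⇒ CA·ACB·CA·C·CA
    A ↦ ACB
    B ↦ C
    C ↦ CA

A->ACB, B->C, C->CA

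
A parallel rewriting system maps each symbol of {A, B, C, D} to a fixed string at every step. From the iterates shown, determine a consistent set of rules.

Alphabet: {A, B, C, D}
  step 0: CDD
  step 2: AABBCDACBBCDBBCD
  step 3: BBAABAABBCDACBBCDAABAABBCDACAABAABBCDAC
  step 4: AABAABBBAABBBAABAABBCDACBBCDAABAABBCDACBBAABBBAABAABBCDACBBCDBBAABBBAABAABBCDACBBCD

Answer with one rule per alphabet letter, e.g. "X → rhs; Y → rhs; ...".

  step 3 ⇒ step 4: BBAABAABBCDACBBCDAABAABBCDACAABAABBCDAC ⇒ AAB·AAB·B·B·AAB·B·B·AAB·AAB·BCD·AC·B·BCD·AAB·AAB·BCD·AC·B·B·AAB·B·B·AAB·AAB·BCD·AC·B·BCD·B·B·AAB·B·B·AAB·AAB·BCD·AC·B·BCD
    A ↦ B
    B ↦ AAB
    C ↦ BCD
    D ↦ AC

A->B, B->AAB, C->BCD, D->AC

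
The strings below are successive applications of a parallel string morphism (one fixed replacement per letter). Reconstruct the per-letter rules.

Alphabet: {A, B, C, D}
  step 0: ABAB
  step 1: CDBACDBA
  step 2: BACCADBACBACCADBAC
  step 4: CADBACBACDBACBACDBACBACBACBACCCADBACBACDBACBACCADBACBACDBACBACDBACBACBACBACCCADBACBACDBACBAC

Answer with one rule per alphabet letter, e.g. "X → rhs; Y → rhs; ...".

  step 1 ⇒ step 2: CDBACDBA ⇒ BAC·CA·DBA·C·BAC·CA·DBA·C
    A ↦ C
    B ↦ DBA
    C ↦ BAC
    D ↦ CA

A->C, B->DBA, C->BAC, D->CA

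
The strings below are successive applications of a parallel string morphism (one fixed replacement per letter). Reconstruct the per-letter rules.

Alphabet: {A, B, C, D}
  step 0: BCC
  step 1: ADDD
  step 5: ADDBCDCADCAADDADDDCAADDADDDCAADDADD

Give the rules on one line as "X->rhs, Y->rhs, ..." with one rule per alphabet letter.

  step 0 ⇒ step 1: BCC ⇒ AD·D·D
    B ↦ AD
    C ↦ D
    A ↦ CA  (constrained at step 1)
    D ↦ BC  (constrained at step 1)

A->CA, B->AD, C->D, D->BC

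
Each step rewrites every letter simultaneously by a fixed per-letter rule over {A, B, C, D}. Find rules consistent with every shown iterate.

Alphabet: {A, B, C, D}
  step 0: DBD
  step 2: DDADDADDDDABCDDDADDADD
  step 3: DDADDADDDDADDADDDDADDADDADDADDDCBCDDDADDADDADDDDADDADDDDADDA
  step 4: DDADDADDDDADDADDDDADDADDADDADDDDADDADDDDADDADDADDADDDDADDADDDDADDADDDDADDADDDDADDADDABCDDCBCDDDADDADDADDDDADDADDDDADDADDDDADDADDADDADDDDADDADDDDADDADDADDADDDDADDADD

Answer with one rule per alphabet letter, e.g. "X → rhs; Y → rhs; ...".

  step 3 ⇒ step 4: DDADDADDDDADDADDDDADDADDADDADDDCBCDDDADDADDADDDDADDADDDDADDA ⇒ DDA·DDA·DD·DDA·DDA·DD·DDA·DDA·DDA·DDA·DD·DDA·DDA·DD·DDA·DDA·DDA·DDA·DD·DDA·DDA·DD·DDA·DDA·DD·DDA·DDA·DD·DDA·DDA·DDA·BCD·DC·BCD·DDA·DDA·DDA·DD·DDA·DDA·DD·DDA·DDA·DD·DDA·DDA·DDA·DDA·DD·DDA·DDA·DD·DDA·DDA·DDA·DDA·DD·DDA·DDA·DD
    A ↦ DD
    B ↦ DC
    C ↦ BCD
    D ↦ DDA

A->DD, B->DC, C->BCD, D->DDA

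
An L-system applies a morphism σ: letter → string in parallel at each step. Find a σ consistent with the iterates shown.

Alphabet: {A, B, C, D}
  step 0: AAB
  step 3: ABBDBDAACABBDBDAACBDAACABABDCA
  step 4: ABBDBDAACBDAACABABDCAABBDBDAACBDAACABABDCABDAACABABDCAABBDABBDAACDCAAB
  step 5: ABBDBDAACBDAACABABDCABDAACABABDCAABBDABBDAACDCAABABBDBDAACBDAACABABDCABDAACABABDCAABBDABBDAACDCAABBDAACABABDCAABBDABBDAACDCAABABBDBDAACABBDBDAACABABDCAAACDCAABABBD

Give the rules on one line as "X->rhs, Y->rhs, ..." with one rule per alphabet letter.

A->AB, B->BD, C->DCA, D->AAC

  step 4 ⇒ step 5: ABBDBDAACBDAACABABDCAABBDBDAACBDAACABABDCABDAACABABDCAABBDABBDAACDCAAB ⇒ AB·BD·BD·AAC·BD·AAC·AB·AB·DCA·BD·AAC·AB·AB·DCA·AB·BD·AB·BD·AAC·DCA·AB·AB·BD·BD·AAC·BD·AAC·AB·AB·DCA·BD·AAC·AB·AB·DCA·AB·BD·AB·BD·AAC·DCA·AB·BD·AAC·AB·AB·DCA·AB·BD·AB·BD·AAC·DCA·AB·AB·BD·BD·AAC·AB·BD·BD·AAC·AB·AB·DCA·AAC·DCA·AB·AB·BD
    A ↦ AB
    B ↦ BD
    C ↦ DCA
    D ↦ AAC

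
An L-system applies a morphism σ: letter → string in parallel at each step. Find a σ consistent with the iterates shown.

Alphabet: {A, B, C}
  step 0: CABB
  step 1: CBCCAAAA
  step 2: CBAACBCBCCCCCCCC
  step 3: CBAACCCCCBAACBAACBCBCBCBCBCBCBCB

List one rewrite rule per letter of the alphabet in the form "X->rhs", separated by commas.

  step 2 ⇒ step 3: CBAACBCBCCCCCCCC ⇒ CB·AA·CC·CC·CB·AA·CB·AA·CB·CB·CB·CB·CB·CB·CB·CB
    A ↦ CC
    B ↦ AA
    C ↦ CB

A->CC, B->AA, C->CB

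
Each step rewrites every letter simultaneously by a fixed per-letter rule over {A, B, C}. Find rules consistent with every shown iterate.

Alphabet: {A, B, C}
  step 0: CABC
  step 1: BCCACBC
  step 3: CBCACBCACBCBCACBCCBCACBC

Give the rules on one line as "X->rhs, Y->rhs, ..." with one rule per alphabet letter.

  step 0 ⇒ step 1: CABC ⇒ BC·C·AC·BC
    A ↦ C
    B ↦ AC
    C ↦ BC

A->C, B->AC, C->BC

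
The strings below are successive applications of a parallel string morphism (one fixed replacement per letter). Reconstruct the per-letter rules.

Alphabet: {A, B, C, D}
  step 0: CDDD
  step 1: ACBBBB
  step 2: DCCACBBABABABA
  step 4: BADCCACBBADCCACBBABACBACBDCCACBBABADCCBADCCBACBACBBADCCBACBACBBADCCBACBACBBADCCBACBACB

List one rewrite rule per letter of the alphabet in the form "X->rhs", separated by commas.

A->DCC, B->BA, C->ACB, D->B

  step 1 ⇒ step 2: ACBBBB ⇒ DCC·ACB·BA·BA·BA·BA
    A ↦ DCC
    B ↦ BA
    C ↦ ACB
  step 0 ⇒ step 1: CDDD ⇒ ACB·B·B·B
    D ↦ B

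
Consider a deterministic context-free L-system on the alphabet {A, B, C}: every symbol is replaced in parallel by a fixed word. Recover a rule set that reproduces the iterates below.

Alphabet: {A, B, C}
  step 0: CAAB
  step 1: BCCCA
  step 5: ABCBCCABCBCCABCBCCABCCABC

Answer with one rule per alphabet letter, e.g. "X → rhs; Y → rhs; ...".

A->C, B->A, C->BC

  step 0 ⇒ step 1: CAAB ⇒ BC·C·C·A
    A ↦ C
    B ↦ A
    C ↦ BC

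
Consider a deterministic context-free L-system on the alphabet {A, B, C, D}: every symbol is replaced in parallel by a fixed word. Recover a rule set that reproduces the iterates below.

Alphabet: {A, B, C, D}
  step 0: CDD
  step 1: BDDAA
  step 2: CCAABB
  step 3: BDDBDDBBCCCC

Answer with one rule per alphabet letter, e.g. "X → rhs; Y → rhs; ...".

A->B, B->CC, C->BDD, D->A

  step 2 ⇒ step 3: CCAABB ⇒ BDD·BDD·B·B·CC·CC
    A ↦ B
    B ↦ CC
    C ↦ BDD
  step 0 ⇒ step 1: CDD ⇒ BDD·A·A
    D ↦ A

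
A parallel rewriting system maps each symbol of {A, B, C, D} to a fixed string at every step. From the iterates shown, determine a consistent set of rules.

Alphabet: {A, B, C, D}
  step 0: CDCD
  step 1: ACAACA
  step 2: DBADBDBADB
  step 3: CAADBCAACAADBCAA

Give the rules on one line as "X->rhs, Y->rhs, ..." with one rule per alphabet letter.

  step 2 ⇒ step 3: DBADBDBADB ⇒ CA·A·DB·CA·A·CA·A·DB·CA·A
    A ↦ DB
    B ↦ A
    D ↦ CA
  step 0 ⇒ step 1: CDCD ⇒ A·CA·A·CA
    C ↦ A

A->DB, B->A, C->A, D->CA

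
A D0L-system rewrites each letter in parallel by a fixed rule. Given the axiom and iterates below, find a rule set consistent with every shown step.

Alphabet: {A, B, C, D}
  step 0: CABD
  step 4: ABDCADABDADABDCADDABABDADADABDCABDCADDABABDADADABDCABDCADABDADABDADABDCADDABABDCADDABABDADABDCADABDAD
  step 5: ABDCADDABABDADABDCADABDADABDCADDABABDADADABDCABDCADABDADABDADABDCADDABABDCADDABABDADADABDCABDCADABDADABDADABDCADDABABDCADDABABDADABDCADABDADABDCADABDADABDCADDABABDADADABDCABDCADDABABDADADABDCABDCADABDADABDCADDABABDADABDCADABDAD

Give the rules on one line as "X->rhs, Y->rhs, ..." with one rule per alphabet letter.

A->ABD, B->C, C->DAB, D->AD

  step 4 ⇒ step 5: ABDCADABDADABDCADDABABDADADABDCABDCADDABABDADADABDCABDCADABDADABDADABDCADDABABDCADDABABDADABDCADABDAD ⇒ ABD·C·AD·DAB·ABD·AD·ABD·C·AD·ABD·AD·ABD·C·AD·DAB·ABD·AD·AD·ABD·C·ABD·C·AD·ABD·AD·ABD·AD·ABD·C·AD·DAB·ABD·C·AD·DAB·ABD·AD·AD·ABD·C·ABD·C·AD·ABD·AD·ABD·AD·ABD·C·AD·DAB·ABD·C·AD·DAB·ABD·AD·ABD·C·AD·ABD·AD·ABD·C·AD·ABD·AD·ABD·C·AD·DAB·ABD·AD·AD·ABD·C·ABD·C·AD·DAB·ABD·AD·AD·ABD·C·ABD·C·AD·ABD·AD·ABD·C·AD·DAB·ABD·AD·ABD·C·AD·ABD·AD
    A ↦ ABD
    B ↦ C
    C ↦ DAB
    D ↦ AD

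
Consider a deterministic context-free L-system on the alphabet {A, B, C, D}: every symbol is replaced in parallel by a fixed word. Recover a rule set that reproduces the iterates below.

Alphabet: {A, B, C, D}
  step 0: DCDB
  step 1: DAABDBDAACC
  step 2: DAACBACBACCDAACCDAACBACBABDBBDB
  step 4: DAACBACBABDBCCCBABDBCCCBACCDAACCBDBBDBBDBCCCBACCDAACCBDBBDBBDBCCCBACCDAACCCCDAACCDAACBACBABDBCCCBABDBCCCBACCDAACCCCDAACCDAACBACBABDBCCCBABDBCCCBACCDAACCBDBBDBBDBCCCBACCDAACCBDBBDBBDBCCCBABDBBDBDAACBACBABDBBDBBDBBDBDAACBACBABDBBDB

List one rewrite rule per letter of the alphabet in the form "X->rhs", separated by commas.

  step 1 ⇒ step 2: DAABDBDAACC ⇒ DAA·CBA·CBA·CC·DAA·CC·DAA·CBA·CBA·BDB·BDB
    A ↦ CBA
    B ↦ CC
    C ↦ BDB
    D ↦ DAA

A->CBA, B->CC, C->BDB, D->DAA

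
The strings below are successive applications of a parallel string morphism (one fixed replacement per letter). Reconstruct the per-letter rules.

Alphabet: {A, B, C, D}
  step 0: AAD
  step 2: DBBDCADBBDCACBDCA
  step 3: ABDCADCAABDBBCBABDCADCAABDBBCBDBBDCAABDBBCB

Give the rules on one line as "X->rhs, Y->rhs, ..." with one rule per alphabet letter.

A->CB, B->DCA, C->DBB, D->AB

  step 2 ⇒ step 3: DBBDCADBBDCACBDCA ⇒ AB·DCA·DCA·AB·DBB·CB·AB·DCA·DCA·AB·DBB·CB·DBB·DCA·AB·DBB·CB
    A ↦ CB
    B ↦ DCA
    C ↦ DBB
    D ↦ AB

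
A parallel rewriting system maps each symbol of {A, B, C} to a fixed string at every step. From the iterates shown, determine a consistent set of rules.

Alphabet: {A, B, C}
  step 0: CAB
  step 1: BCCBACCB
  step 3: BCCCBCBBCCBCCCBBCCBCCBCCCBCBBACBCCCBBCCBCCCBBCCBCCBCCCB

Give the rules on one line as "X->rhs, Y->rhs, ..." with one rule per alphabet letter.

  step 0 ⇒ step 1: CAB ⇒ BCC·BAC·CB
    A ↦ BAC
    B ↦ CB
    C ↦ BCC

A->BAC, B->CB, C->BCC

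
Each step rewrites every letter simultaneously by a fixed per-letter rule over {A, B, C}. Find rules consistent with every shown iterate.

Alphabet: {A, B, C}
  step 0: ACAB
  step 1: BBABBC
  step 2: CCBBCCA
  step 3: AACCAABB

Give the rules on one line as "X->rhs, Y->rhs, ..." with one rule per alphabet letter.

A->BB, B->C, C->A

  step 2 ⇒ step 3: CCBBCCA ⇒ A·A·C·C·A·A·BB
    A ↦ BB
    B ↦ C
    C ↦ A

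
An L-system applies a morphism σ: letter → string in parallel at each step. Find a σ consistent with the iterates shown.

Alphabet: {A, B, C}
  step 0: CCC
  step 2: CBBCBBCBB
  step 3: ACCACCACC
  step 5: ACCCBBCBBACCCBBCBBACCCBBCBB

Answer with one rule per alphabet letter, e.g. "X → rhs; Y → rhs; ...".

A->CBB, B->C, C->A

  step 2 ⇒ step 3: CBBCBBCBB ⇒ A·C·C·A·C·C·A·C·C
    B ↦ C
    C ↦ A
    A ↦ CBB  (constrained at step 3)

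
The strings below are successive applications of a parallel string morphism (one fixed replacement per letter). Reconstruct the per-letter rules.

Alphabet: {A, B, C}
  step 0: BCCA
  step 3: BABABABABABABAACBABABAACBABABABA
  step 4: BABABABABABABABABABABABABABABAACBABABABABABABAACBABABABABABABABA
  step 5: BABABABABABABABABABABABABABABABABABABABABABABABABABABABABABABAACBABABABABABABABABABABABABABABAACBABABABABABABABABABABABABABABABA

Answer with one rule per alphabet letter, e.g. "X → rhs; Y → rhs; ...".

  step 4 ⇒ step 5: BABABABABABABABABABABABABABABAACBABABABABABABAACBABABABABABABABA ⇒ BA·BA·BA·BA·BA·BA·BA·BA·BA·BA·BA·BA·BA·BA·BA·BA·BA·BA·BA·BA·BA·BA·BA·BA·BA·BA·BA·BA·BA·BA·BA·AC·BA·BA·BA·BA·BA·BA·BA·BA·BA·BA·BA·BA·BA·BA·BA·AC·BA·BA·BA·BA·BA·BA·BA·BA·BA·BA·BA·BA·BA·BA·BA·BA
    A ↦ BA
    B ↦ BA
    C ↦ AC

A->BA, B->BA, C->AC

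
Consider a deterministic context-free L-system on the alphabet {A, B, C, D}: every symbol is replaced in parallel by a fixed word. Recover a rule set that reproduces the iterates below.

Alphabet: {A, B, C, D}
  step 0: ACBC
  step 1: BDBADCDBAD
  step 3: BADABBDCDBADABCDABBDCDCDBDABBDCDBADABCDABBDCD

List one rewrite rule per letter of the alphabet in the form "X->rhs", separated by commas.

  step 0 ⇒ step 1: ACBC ⇒ BD·BAD·CD·BAD
    A ↦ BD
    B ↦ CD
    C ↦ BAD
    D ↦ AB  (constrained at step 1)

A->BD, B->CD, C->BAD, D->AB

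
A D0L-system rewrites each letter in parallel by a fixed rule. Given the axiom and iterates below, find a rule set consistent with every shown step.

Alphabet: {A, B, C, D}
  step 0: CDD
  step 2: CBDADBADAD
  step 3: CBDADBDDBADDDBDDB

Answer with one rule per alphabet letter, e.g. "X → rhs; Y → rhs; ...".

  step 2 ⇒ step 3: CBDADBADAD ⇒ CBD·AD·B·DD·B·AD·DD·B·DD·B
    A ↦ DD
    B ↦ AD
    C ↦ CBD
    D ↦ B

A->DD, B->AD, C->CBD, D->B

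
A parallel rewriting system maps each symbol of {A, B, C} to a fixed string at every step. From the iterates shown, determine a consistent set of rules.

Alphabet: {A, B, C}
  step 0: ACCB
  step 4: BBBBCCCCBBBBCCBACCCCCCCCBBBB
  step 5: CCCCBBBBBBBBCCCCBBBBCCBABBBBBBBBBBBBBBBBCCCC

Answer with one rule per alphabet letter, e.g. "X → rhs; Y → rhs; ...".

A->CBA, B->C, C->BB

  step 4 ⇒ step 5: BBBBCCCCBBBBCCBACCCCCCCCBBBB ⇒ C·C·C·C·BB·BB·BB·BB·C·C·C·C·BB·BB·C·CBA·BB·BB·BB·BB·BB·BB·BB·BB·C·C·C·C
    A ↦ CBA
    B ↦ C
    C ↦ BB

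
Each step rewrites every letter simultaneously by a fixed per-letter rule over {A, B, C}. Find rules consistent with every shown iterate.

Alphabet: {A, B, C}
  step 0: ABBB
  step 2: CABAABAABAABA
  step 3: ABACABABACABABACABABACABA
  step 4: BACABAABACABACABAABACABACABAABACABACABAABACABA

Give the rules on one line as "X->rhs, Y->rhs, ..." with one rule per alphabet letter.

A->BA, B->CA, C->A

  step 3 ⇒ step 4: ABACABABACABABACABABACABA ⇒ BA·CA·BA·A·BA·CA·BA·CA·BA·A·BA·CA·BA·CA·BA·A·BA·CA·BA·CA·BA·A·BA·CA·BA
    A ↦ BA
    B ↦ CA
    C ↦ A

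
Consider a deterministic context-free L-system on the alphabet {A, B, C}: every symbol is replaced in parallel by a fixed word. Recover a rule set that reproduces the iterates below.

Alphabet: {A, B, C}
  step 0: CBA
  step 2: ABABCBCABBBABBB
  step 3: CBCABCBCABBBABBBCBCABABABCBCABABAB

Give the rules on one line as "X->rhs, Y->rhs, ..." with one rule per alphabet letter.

  step 2 ⇒ step 3: ABABCBCABBBABBB ⇒ CBC·AB·CBC·AB·BB·AB·BB·CBC·AB·AB·AB·CBC·AB·AB·AB
    A ↦ CBC
    B ↦ AB
    C ↦ BB

A->CBC, B->AB, C->BB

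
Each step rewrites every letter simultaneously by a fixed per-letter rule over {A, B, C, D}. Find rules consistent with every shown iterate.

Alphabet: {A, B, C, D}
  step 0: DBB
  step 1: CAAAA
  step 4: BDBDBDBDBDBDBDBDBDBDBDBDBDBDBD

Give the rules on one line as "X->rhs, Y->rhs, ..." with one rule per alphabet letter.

A->BD, B->AA, C->BD, D->C

  step 0 ⇒ step 1: DBB ⇒ C·AA·AA
    B ↦ AA
    D ↦ C
    A ↦ BD  (constrained at step 1)
    C ↦ BD  (constrained at step 1)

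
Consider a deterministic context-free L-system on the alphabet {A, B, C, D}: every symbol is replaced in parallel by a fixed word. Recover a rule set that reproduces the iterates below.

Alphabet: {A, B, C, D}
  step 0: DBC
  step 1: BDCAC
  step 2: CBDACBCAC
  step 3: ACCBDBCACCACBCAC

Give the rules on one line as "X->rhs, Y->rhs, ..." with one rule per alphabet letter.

A->BC, B->C, C->AC, D->BD

  step 2 ⇒ step 3: CBDACBCAC ⇒ AC·C·BD·BC·AC·C·AC·BC·AC
    A ↦ BC
    B ↦ C
    C ↦ AC
    D ↦ BD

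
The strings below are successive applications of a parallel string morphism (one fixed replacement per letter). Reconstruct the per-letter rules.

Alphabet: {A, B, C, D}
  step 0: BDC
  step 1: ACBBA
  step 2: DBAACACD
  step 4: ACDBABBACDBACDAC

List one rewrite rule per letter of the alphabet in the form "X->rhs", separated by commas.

  step 1 ⇒ step 2: ACBBA ⇒ D·BA·AC·AC·D
    A ↦ D
    B ↦ AC
    C ↦ BA
  step 0 ⇒ step 1: BDC ⇒ AC·B·BA
    D ↦ B

A->D, B->AC, C->BA, D->B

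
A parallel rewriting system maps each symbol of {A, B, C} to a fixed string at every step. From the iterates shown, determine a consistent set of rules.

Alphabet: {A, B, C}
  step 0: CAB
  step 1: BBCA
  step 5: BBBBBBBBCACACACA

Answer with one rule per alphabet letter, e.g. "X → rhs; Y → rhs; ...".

  step 0 ⇒ step 1: CAB ⇒ B·B·CA
    A ↦ B
    B ↦ CA
    C ↦ B

A->B, B->CA, C->B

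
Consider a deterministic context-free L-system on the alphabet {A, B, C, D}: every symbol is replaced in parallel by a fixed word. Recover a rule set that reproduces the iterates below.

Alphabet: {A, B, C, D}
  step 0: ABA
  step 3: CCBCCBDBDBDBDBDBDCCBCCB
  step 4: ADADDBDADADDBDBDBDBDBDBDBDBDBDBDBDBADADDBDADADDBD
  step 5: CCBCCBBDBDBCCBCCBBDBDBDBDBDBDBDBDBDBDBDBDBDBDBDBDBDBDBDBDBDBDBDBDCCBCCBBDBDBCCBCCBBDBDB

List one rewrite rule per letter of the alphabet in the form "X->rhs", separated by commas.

  step 4 ⇒ step 5: ADADDBDADADDBDBDBDBDBDBDBDBDBDBDBDBADADDBDADADDBD ⇒ CC·B·CC·B·B·DBD·B·CC·B·CC·B·B·DBD·B·DBD·B·DBD·B·DBD·B·DBD·B·DBD·B·DBD·B·DBD·B·DBD·B·DBD·B·DBD·B·DBD·CC·B·CC·B·B·DBD·B·CC·B·CC·B·B·DBD·B
    A ↦ CC
    B ↦ DBD
    D ↦ B
  step 3 ⇒ step 4: CCBCCBDBDBDBDBDBDCCBCCB ⇒ AD·AD·DBD·AD·AD·DBD·B·DBD·B·DBD·B·DBD·B·DBD·B·DBD·B·AD·AD·DBD·AD·AD·DBD
    C ↦ AD

A->CC, B->DBD, C->AD, D->B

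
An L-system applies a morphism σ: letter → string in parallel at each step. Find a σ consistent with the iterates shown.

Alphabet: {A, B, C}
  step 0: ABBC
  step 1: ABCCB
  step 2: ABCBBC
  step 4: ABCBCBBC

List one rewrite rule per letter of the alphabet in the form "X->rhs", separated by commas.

A->AB, B->C, C->B

  step 1 ⇒ step 2: ABCCB ⇒ AB·C·B·B·C
    A ↦ AB
    B ↦ C
    C ↦ B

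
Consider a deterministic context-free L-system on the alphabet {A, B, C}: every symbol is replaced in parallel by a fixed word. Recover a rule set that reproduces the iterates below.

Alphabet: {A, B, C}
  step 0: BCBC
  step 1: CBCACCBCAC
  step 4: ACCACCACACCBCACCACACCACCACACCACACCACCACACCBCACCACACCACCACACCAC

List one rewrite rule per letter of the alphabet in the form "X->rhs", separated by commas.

  step 0 ⇒ step 1: BCBC ⇒ CBC·AC·CBC·AC
    B ↦ CBC
    C ↦ AC
    A ↦ C  (constrained at step 1)

A->C, B->CBC, C->AC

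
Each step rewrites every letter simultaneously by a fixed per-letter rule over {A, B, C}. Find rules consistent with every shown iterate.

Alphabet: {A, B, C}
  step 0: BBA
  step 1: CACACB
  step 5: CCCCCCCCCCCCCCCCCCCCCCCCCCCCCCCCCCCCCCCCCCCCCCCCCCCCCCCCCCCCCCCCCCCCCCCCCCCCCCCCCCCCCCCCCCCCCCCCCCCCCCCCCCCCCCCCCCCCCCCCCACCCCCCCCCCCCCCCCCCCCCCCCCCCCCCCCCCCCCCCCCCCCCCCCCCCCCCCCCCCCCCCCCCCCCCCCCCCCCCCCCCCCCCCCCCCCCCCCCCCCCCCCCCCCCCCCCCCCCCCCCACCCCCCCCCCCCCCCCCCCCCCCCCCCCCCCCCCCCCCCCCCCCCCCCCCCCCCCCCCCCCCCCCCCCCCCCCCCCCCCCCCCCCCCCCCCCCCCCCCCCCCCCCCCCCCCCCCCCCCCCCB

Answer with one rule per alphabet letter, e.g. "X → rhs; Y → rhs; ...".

  step 0 ⇒ step 1: BBA ⇒ CA·CA·CB
    A ↦ CB
    B ↦ CA
    C ↦ CCC  (constrained at step 1)

A->CB, B->CA, C->CCC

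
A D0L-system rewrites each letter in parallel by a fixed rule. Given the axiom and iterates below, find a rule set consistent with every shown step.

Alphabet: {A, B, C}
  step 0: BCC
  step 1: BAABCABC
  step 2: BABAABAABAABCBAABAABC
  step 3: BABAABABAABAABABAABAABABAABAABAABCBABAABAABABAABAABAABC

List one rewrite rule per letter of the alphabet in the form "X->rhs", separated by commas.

A->BAA, B->BA, C->ABC

  step 2 ⇒ step 3: BABAABAABAABCBAABAABC ⇒ BA·BAA·BA·BAA·BAA·BA·BAA·BAA·BA·BAA·BAA·BA·ABC·BA·BAA·BAA·BA·BAA·BAA·BA·ABC
    A ↦ BAA
    B ↦ BA
    C ↦ ABC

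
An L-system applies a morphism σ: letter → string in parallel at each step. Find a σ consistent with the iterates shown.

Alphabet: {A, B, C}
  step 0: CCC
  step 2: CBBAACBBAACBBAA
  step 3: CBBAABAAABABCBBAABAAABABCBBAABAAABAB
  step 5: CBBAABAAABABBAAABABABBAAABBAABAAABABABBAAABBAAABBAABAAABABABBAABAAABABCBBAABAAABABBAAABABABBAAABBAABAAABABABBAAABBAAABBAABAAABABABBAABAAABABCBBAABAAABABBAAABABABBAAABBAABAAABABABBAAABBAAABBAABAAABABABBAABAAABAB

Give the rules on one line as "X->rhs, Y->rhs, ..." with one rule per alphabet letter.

A->AB, B->BAA, C->CB

  step 2 ⇒ step 3: CBBAACBBAACBBAA ⇒ CB·BAA·BAA·AB·AB·CB·BAA·BAA·AB·AB·CB·BAA·BAA·AB·AB
    A ↦ AB
    B ↦ BAA
    C ↦ CB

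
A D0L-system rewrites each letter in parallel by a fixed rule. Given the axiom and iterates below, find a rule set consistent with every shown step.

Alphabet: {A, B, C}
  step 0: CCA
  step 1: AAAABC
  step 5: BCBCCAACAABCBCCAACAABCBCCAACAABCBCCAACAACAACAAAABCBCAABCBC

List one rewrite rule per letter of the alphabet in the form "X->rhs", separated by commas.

  step 0 ⇒ step 1: CCA ⇒ AA·AA·BC
    A ↦ BC
    C ↦ AA
    B ↦ C  (constrained at step 1)

A->BC, B->C, C->AA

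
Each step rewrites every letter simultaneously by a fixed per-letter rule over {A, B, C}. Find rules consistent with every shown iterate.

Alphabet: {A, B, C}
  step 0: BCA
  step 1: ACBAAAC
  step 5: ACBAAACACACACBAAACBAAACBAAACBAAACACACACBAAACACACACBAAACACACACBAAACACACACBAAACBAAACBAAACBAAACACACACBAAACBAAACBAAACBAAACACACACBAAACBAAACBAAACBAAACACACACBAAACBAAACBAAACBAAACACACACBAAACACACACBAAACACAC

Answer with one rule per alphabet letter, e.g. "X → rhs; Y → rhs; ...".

  step 0 ⇒ step 1: BCA ⇒ AC·BAA·AC
    A ↦ AC
    B ↦ AC
    C ↦ BAA

A->AC, B->AC, C->BAA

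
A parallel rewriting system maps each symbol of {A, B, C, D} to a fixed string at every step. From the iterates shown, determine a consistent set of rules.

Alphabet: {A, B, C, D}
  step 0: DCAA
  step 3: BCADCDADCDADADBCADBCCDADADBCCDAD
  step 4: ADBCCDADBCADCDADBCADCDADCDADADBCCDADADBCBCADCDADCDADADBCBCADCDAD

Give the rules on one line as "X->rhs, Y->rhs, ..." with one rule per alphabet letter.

A->CD, B->AD, C->BC, D->AD

  step 3 ⇒ step 4: BCADCDADCDADADBCADBCCDADADBCCDAD ⇒ AD·BC·CD·AD·BC·AD·CD·AD·BC·AD·CD·AD·CD·AD·AD·BC·CD·AD·AD·BC·BC·AD·CD·AD·CD·AD·AD·BC·BC·AD·CD·AD
    A ↦ CD
    B ↦ AD
    C ↦ BC
    D ↦ AD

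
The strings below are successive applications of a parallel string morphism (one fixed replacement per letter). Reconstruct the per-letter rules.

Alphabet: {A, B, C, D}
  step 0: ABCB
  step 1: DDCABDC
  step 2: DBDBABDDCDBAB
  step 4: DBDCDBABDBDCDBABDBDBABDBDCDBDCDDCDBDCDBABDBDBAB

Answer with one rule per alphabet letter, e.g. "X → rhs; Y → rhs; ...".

A->D, B->DC, C->AB, D->DB

  step 1 ⇒ step 2: DDCABDC ⇒ DB·DB·AB·D·DC·DB·AB
    A ↦ D
    B ↦ DC
    C ↦ AB
    D ↦ DB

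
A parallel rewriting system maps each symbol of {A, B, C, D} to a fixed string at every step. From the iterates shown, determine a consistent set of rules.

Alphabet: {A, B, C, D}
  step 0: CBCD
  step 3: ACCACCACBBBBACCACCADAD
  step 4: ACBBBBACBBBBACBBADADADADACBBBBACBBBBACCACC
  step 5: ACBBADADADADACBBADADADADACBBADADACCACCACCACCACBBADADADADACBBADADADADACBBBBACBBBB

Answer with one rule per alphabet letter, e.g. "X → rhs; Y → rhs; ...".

A->AC, B->AD, C->BB, D->C

  step 4 ⇒ step 5: ACBBBBACBBBBACBBADADADADACBBBBACBBBBACCACC ⇒ AC·BB·AD·AD·AD·AD·AC·BB·AD·AD·AD·AD·AC·BB·AD·AD·AC·C·AC·C·AC·C·AC·C·AC·BB·AD·AD·AD·AD·AC·BB·AD·AD·AD·AD·AC·BB·BB·AC·BB·BB
    A ↦ AC
    B ↦ AD
    C ↦ BB
    D ↦ C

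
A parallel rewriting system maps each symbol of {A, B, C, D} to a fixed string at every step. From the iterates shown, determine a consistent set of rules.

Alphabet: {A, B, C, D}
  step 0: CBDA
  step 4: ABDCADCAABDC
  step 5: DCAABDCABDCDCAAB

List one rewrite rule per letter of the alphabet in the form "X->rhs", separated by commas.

  step 4 ⇒ step 5: ABDCADCAABDC ⇒ DC·A·A·B·DC·A·B·DC·DC·A·A·B
    A ↦ DC
    B ↦ A
    C ↦ B
    D ↦ A

A->DC, B->A, C->B, D->A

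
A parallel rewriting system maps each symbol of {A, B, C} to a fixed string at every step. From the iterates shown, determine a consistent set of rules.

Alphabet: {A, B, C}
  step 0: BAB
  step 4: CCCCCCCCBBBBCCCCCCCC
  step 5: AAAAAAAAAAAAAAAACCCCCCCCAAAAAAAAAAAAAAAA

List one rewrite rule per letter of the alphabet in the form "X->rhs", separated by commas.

A->B, B->CC, C->AA

  step 4 ⇒ step 5: CCCCCCCCBBBBCCCCCCCC ⇒ AA·AA·AA·AA·AA·AA·AA·AA·CC·CC·CC·CC·AA·AA·AA·AA·AA·AA·AA·AA
    B ↦ CC
    C ↦ AA
    A ↦ B  (constrained at step 0)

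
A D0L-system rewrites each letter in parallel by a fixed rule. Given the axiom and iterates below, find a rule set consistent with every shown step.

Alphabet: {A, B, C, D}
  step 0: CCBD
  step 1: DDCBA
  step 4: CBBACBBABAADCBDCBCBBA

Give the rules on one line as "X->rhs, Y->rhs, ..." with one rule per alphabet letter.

  step 0 ⇒ step 1: CCBD ⇒ D·D·CB·A
    B ↦ CB
    C ↦ D
    D ↦ A
    A ↦ BA  (constrained at step 1)

A->BA, B->CB, C->D, D->A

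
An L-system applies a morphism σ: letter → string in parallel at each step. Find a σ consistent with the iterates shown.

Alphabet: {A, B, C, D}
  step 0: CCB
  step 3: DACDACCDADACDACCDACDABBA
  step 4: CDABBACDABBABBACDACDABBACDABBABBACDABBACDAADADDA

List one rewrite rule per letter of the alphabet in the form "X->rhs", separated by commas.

  step 3 ⇒ step 4: DACDACCDADACDACCDACDABBA ⇒ C·DA·BBA·C·DA·BBA·BBA·C·DA·C·DA·BBA·C·DA·BBA·BBA·C·DA·BBA·C·DA·AD·AD·DA
    A ↦ DA
    B ↦ AD
    C ↦ BBA
    D ↦ C

A->DA, B->AD, C->BBA, D->C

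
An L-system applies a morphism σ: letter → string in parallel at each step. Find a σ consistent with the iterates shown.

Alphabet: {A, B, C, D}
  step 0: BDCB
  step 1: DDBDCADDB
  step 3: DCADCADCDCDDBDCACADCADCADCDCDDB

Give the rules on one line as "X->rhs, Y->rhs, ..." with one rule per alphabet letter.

A->C, B->DDB, C->A, D->DC

  step 0 ⇒ step 1: BDCB ⇒ DDB·DC·A·DDB
    B ↦ DDB
    C ↦ A
    D ↦ DC
    A ↦ C  (constrained at step 1)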